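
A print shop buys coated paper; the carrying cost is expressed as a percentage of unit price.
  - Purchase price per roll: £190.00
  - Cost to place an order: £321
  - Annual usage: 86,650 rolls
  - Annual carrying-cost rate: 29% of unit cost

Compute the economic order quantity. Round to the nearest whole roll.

Holding cost per roll per year: H = 29% × £190 = £55.1000
Q* = √(2·D·S / H) = √(2·86,650·321 / 55.1) = √1,009,606.2 ≈ 1,004.79

1,005 rolls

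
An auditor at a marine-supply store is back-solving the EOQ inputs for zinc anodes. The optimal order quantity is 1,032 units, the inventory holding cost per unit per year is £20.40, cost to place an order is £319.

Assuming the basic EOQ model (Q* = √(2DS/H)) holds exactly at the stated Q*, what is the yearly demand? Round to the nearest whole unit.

From Q* = √(2DS/H) ⇒ Q*² = 2DS/H.
D = Q²H / (2S) = 1,032² × 20.4 / (2 × 319) = 34,054.06

34,054 units per year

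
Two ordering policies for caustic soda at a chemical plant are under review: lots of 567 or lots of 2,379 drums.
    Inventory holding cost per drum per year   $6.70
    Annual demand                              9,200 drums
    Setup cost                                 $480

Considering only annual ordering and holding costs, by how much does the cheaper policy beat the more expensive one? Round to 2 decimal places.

For each Q, cost = (D/Q)·S + (Q/2)·H.
TC(567) = (9,200/567)×480 + (567/2)×6.7 = $9,687.81
TC(2,379) = (9,200/2,379)×480 + (2,379/2)×6.7 = $9,825.89
|ΔTC| = |$9,687.81 − $9,825.89| = $138.08

$138.08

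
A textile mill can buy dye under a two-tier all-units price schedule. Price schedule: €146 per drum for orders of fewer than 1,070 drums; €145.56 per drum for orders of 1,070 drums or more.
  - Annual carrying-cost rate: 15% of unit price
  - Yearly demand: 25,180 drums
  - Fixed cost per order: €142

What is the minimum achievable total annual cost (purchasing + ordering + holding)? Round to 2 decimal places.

€3,680,223.63

H₁ = 15%×€146 = €21.9000;  H₂ = 15%×€145.56 = €21.8340
EOQ₁ = √(2×25,180×142/21.9000) = 571.43  (< 1,070, feasible at tier 1)
EOQ₂ = √(2×25,180×142/21.8340) = 572.30  (< 1,070 → use Q = 1,070 at tier-2 price)
TC(tier 1 (EOQ₁), Q≈571.4) = €3,688,794.37
TC(tier 2, Q≈1,070.0) = €3,680,223.63
Minimum at tier 2: €3,680,223.63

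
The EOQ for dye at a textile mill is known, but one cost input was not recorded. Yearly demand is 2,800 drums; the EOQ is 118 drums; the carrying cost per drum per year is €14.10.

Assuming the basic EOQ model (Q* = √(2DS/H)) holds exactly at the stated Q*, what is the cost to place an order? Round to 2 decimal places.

From Q* = √(2DS/H) ⇒ Q*² = 2DS/H.
S = Q²H / (2D) = 118² × 14.1 / (2 × 2,800) = 35.0586

€35.06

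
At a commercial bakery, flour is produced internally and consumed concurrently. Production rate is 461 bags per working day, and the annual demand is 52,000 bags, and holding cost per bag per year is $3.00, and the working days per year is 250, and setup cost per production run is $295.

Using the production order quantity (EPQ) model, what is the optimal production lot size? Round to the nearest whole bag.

Daily demand d = 52,000/250 = 208.000; p = 461; 1 − d/p = 0.54881
EPQ = √(2DS / (H(1 − d/p)))
    = √(2 × 52,000 × 295 / (3 × 0.54881)) ≈ 4,316.75

4,317 bags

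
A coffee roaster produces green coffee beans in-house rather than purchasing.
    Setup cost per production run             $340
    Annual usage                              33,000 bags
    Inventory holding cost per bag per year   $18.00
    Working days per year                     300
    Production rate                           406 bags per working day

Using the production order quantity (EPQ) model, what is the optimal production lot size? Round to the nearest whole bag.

1,308 bags

d = 33,000/300 = 110.0000 bags/day;  effective holding cost H(1 − d/p) = 18·(1 − 110.0000/406) = 13.12315
Q* = √(2DS / H_eff) = √(2·33,000·340 / 13.12315) ≈ 1,307.65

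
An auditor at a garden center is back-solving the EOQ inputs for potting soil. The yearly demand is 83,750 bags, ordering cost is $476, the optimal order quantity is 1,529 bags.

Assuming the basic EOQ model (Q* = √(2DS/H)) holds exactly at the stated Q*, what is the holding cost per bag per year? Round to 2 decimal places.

$34.10

Since Q* = (2DS/H)^½, squaring gives Q*²·H = 2DS.
H = 2DS / Q² = 2 × 83,750 × 476 / 1,529² = 34.1041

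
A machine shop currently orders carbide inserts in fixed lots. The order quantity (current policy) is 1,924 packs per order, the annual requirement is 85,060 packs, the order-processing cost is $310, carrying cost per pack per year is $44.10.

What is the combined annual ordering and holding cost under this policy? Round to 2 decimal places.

Ordering: D/Q × S = 85,060/1,924 × $310 = $13,705.09
Holding:  Q/2 × H = 1,924/2 × $44.1 = $42,424.20
Total = $13,705.09 + $42,424.20 = $56,129.29

$56,129.29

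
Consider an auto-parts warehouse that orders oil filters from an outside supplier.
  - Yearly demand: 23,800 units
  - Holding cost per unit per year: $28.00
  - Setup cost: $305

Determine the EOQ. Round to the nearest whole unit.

EOQ = √(2DS/H) = √(2 × 23,800 × 305 / 28)
    = √(518,500.00) ≈ 720.07

720 units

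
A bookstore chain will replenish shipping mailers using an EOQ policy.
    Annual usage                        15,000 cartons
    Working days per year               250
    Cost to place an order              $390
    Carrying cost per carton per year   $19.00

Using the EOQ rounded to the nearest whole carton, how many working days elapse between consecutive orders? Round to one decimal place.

EOQ = √(2DS/H) = √(2 × 15,000 × 390 / 19)
    = √(615,789.47) ≈ 784.72 → Q = 785 cartons
Cycle time = (working days × Q)/D = (250 × 785) / 15,000 = 13.083 days

13.1 days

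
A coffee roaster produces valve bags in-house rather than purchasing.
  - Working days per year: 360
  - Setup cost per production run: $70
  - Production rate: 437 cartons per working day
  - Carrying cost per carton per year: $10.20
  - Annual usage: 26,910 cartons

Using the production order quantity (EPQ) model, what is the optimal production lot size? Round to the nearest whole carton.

668 cartons

d = 26,910/360 = 74.7500 cartons/day;  effective holding cost H(1 − d/p) = 10.2·(1 − 74.7500/437) = 8.45526
Q* = √(2DS / H_eff) = √(2·26,910·70 / 8.45526) ≈ 667.51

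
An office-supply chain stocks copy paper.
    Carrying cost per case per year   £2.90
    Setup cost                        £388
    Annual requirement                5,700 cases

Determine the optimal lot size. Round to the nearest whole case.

EOQ = √(2DS/H) = √(2 × 5,700 × 388 / 2.9)
    = √(1,525,241.38) ≈ 1,235.01

1,235 cases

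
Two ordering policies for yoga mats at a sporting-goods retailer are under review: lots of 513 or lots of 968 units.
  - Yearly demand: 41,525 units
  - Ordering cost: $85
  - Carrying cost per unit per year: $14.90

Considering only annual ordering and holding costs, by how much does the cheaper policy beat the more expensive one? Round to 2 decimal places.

$155.70

Annual cost at Q: ordering D·S/Q plus holding Q·H/2.
TC(513) = (41,525/513)×85 + (513/2)×14.9 = $10,702.21
TC(968) = (41,525/968)×85 + (968/2)×14.9 = $10,857.91
Lots of 513 are cheaper by $155.70.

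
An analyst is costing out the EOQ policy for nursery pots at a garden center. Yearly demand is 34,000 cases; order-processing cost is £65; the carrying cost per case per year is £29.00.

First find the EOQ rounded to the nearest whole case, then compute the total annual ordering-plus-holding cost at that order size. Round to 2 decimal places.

£11,321.67

Q* = √(2·D·S / H) = √(2·34,000·65 / 29) = √152,413.8 ≈ 390.40 → Q = 390 cases
Annual ordering cost = (D/Q)·S = (34,000/390) × 65 = £5,666.67
Annual holding cost  = (Q/2)·H = (390/2) × 29 = £5,655.00
Total = £5,666.67 + £5,655.00 = £11,321.67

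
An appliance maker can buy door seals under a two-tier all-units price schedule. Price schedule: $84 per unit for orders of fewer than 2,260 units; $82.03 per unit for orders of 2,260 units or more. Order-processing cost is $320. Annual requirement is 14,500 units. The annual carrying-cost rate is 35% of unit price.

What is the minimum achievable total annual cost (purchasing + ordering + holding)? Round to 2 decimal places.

$1,223,930.96

H₁ = 35%×$84 = $29.4000;  H₂ = 35%×$82.03 = $28.7105
EOQ₁ = √(2×14,500×320/29.4000) = 561.82  (< 2,260, feasible at tier 1)
EOQ₂ = √(2×14,500×320/28.7105) = 568.53  (< 2,260 → use Q = 2,260 at tier-2 price)
TC(tier 1 (EOQ₁), Q≈561.8) = $1,234,517.63
TC(tier 2, Q≈2,260.0) = $1,223,930.96
Minimum at tier 2: $1,223,930.96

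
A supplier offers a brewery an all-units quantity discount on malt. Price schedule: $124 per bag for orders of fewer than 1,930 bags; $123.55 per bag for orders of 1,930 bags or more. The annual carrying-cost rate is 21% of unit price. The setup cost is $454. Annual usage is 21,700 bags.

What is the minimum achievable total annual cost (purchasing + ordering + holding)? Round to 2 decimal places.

H₁ = 21%×$124 = $26.0400;  H₂ = 21%×$123.55 = $25.9455
EOQ₁ = √(2×21,700×454/26.0400) = 869.87  (< 1,930, feasible at tier 1)
EOQ₂ = √(2×21,700×454/25.9455) = 871.45  (< 1,930 → use Q = 1,930 at tier-2 price)
TC(tier 1 (EOQ₁), Q≈869.9) = $2,713,451.31
TC(tier 2, Q≈1,930.0) = $2,711,176.97
Minimum at tier 2: $2,711,176.97

$2,711,176.97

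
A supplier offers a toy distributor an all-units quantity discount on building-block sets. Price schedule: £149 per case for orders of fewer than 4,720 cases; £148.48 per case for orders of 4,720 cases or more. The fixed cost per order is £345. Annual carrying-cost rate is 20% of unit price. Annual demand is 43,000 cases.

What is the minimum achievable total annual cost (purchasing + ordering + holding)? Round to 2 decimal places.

£6,436,734.93

H₁ = 20%×£149 = £29.8000;  H₂ = 20%×£148.48 = £29.6960
EOQ₁ = √(2×43,000×345/29.8000) = 997.82  (< 4,720, feasible at tier 1)
EOQ₂ = √(2×43,000×345/29.6960) = 999.56  (< 4,720 → use Q = 4,720 at tier-2 price)
TC(tier 1 (EOQ₁), Q≈997.8) = £6,436,734.93
TC(tier 2, Q≈4,720.0) = £6,457,865.57
Minimum at tier 1 (EOQ₁): £6,436,734.93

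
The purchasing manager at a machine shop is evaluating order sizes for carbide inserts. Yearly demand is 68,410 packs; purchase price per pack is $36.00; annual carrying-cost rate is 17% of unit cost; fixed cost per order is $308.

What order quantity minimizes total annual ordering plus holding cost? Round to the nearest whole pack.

2,624 packs

Holding cost per pack per year: H = 17% × $36 = $6.1200
Optimal lot size Q* = (2 × 68,410 × $308 / $6.12)^½ ≈ 2,624.06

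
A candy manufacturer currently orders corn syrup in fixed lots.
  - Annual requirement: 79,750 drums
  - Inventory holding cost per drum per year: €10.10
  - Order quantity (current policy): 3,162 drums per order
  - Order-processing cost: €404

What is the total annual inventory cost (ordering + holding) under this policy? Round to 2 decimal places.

€26,157.54

Annual ordering cost = (D/Q)·S = (79,750/3,162) × 404 = €10,189.44
Annual holding cost  = (Q/2)·H = (3,162/2) × 10.1 = €15,968.10
Total = €10,189.44 + €15,968.10 = €26,157.54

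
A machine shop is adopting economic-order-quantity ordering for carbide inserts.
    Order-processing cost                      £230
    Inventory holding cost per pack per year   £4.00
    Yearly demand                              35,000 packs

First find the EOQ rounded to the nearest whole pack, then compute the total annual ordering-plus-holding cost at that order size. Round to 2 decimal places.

2DS/H = 2·35,000·230/4 = 4,025,000.00
EOQ = √4,025,000.00 ≈ 2,006.24 → Q = 2,006 packs
Annual ordering cost = (D/Q)·S = (35,000/2,006) × 230 = £4,012.96
Annual holding cost  = (Q/2)·H = (2,006/2) × 4 = £4,012.00
Total = £4,012.96 + £4,012.00 = £8,024.96

£8,024.96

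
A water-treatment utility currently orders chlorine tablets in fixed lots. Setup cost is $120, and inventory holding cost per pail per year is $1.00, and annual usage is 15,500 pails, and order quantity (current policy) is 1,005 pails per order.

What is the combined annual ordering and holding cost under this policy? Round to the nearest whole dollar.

$2,353

Annual ordering cost = (D/Q)·S = (15,500/1,005) × 120 = $1,850.75
Annual holding cost  = (Q/2)·H = (1,005/2) × 1 = $502.50
Total = $1,850.75 + $502.50 = $2,353.25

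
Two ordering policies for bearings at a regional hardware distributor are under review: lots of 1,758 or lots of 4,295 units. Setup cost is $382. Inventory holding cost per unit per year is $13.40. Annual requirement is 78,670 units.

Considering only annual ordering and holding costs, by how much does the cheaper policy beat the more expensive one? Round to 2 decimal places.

TC(Q) = (D/Q)S + (Q/2)H
TC(1,758) = (78,670/1,758)×382 + (1,758/2)×13.4 = $28,872.99
TC(4,295) = (78,670/4,295)×382 + (4,295/2)×13.4 = $35,773.46
Cheaper: Q = 1,758.  Difference = $6,900.47

$6,900.47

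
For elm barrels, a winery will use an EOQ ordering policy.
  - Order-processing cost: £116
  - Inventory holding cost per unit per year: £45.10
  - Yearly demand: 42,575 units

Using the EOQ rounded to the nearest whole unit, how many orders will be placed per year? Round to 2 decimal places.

2DS/H = 2·42,575·116/45.1 = 219,011.09
EOQ = √219,011.09 ≈ 467.99 → Q = 468
N = D/Q = 42,575/468 ≈ 90.972 orders/yr

90.97 orders per year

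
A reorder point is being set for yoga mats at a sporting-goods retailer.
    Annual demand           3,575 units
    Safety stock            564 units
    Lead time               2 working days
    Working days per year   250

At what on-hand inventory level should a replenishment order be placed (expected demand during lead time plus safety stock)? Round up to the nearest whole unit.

Daily demand d = 3,575 / 250 = 14.300 units/day
Demand during lead time = 14.300 × 2 = 28.60
Reorder point = 28.60 + 564 = 592.60 → round up

593 units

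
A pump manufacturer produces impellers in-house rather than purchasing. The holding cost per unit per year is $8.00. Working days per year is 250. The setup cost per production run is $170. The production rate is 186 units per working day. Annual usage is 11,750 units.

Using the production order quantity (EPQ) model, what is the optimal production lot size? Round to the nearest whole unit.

817 units

Daily demand d = 11,750/250 = 47.000; p = 186; 1 − d/p = 0.74731
EPQ = √(2DS / (H(1 − d/p)))
    = √(2 × 11,750 × 170 / (8 × 0.74731)) ≈ 817.45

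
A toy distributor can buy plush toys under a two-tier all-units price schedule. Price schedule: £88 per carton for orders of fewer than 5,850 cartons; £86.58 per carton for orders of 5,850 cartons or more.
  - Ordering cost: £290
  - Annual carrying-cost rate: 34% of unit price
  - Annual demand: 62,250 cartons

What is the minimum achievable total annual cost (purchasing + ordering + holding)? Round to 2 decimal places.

H₁ = 34%×£88 = £29.9200;  H₂ = 34%×£86.58 = £29.4372
EOQ₁ = √(2×62,250×290/29.9200) = 1,098.51  (< 5,850, feasible at tier 1)
EOQ₂ = √(2×62,250×290/29.4372) = 1,107.48  (< 5,850 → use Q = 5,850 at tier-2 price)
TC(tier 1 (EOQ₁), Q≈1,098.5) = £5,510,867.33
TC(tier 2, Q≈5,850.0) = £5,478,794.71
Minimum at tier 2: £5,478,794.71

£5,478,794.71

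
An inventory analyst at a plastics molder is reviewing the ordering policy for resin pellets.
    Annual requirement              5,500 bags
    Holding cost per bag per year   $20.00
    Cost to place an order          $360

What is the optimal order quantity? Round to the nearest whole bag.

445 bags

Optimal lot size Q* = (2 × 5,500 × $360 / $20)^½ ≈ 444.97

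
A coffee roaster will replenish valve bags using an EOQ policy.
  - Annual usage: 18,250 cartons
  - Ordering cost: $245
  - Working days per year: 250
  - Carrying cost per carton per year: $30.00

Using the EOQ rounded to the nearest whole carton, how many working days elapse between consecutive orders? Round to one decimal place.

Optimal lot size Q* = (2 × 18,250 × $245 / $30)^½ ≈ 545.97 → Q = 546 cartons
Days between orders = 250 / (D/Q) = 250 / 33.425 ≈ 7.479

7.5 days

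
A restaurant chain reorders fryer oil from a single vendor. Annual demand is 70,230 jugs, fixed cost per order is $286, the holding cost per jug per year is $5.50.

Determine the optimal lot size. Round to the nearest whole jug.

Q* = √(2·D·S / H) = √(2·70,230·286 / 5.5) = √7,303,920.0 ≈ 2,702.58

2,703 jugs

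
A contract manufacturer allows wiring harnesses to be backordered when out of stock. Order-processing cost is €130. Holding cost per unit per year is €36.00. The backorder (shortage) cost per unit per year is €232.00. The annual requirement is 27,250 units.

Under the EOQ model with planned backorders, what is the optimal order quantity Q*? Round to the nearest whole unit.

477 units

Basic EOQ = √(2·27,250·130/36) = 443.628
Backorder adjustment √((H+b)/b) = √((36+232)/232) = 1.0748
Q* = 443.628 × 1.0748 ≈ 476.81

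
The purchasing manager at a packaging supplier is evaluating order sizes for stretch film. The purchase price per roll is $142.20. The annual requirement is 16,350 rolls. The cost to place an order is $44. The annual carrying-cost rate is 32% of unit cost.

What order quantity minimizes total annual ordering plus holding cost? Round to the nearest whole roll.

178 rolls

H = i·C = 0.32 × $142.2 = $45.5040 per roll-year
EOQ = √(2DS/H) = √(2 × 16,350 × 44 / 45.504)
    = √(31,619.20) ≈ 177.82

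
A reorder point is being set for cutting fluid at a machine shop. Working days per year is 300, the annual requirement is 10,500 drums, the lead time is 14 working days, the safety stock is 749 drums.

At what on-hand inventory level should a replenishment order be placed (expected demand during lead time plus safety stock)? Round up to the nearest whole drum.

1,239 drums

Daily demand d = 10,500 / 300 = 35.000 drums/day
Demand during lead time = 35.000 × 14 = 490.00
Reorder point = 490.00 + 749 = 1,239.00 → round up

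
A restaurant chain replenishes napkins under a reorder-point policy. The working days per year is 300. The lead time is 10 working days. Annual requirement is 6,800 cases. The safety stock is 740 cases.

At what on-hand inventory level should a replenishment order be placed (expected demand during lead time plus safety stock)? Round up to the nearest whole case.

Daily demand d = 6,800 / 300 = 22.667 cases/day
Demand during lead time = 22.667 × 10 = 226.67
Reorder point = 226.67 + 740 = 966.67 → round up

967 cases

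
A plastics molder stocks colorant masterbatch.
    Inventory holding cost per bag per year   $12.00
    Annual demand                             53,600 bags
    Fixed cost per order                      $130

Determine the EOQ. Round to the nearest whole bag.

1,078 bags

Optimal lot size Q* = (2 × 53,600 × $130 / $12)^½ ≈ 1,077.65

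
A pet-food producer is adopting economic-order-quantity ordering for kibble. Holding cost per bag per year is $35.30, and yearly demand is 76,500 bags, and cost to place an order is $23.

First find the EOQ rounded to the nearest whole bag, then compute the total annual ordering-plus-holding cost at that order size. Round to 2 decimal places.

Optimal lot size Q* = (2 × 76,500 × $23 / $35.3)^½ ≈ 315.73 → Q = 316 bags
Orders/yr = 76,500/316 = 242.089; ordering cost = 242.089 × $23 = $5,568.04
Average inventory = 316/2 = 158; holding cost = 158 × $35.3 = $5,577.40
Total = $5,568.04 + $5,577.40 = $11,145.44

$11,145.44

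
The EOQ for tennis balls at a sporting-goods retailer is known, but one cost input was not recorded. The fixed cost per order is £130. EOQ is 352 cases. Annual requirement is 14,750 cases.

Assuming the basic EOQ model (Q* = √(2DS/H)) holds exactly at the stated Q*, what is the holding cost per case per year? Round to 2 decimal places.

From Q* = √(2DS/H) ⇒ Q*² = 2DS/H.
H = 2DS / Q² = 2 × 14,750 × 130 / 352² = 30.9514

£30.95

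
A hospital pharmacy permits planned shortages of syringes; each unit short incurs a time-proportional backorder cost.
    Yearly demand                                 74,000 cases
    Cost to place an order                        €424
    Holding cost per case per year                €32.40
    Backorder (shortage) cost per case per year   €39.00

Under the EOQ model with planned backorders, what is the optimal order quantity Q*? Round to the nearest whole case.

Q* = √(2DS/H) · √((H + b)/b)
   = √(2 × 74,000 × 424 / 32.4) · √((32.4 + 39) / 39)
   = 1,391.686 × 1.3531 ≈ 1,883.03

1,883 cases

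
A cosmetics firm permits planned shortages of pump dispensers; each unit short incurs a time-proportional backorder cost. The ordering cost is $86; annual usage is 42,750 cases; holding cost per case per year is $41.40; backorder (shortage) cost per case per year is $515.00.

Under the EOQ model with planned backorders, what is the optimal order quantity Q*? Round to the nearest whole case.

438 cases

Q* = √(2DS/H) · √((H + b)/b)
   = √(2 × 42,750 × 86 / 41.4) · √((41.4 + 515) / 515)
   = 421.436 × 1.0394 ≈ 438.05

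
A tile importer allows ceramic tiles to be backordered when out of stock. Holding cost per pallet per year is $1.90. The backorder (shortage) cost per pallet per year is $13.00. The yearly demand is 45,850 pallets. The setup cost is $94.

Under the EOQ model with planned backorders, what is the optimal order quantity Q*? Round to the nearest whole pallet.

Basic EOQ = √(2·45,850·94/1.9) = 2,129.962
Backorder adjustment √((H+b)/b) = √((1.9+13)/13) = 1.0706
Q* = 2,129.962 × 1.0706 ≈ 2,280.31

2,280 pallets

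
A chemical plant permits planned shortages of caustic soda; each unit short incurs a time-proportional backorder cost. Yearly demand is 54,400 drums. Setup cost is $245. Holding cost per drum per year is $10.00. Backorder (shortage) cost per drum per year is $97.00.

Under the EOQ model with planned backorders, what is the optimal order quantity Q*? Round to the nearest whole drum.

1,715 drums

Q* = √(2DS/H) · √((H + b)/b)
   = √(2 × 54,400 × 245 / 10) · √((10 + 97) / 97)
   = 1,632.667 × 1.0503 ≈ 1,714.76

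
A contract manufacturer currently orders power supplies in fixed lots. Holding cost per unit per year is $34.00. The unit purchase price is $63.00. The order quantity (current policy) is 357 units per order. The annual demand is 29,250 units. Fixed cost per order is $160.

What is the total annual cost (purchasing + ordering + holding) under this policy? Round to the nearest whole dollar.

Annual ordering cost = (D/Q)·S = (29,250/357) × 160 = $13,109.24
Annual holding cost  = (Q/2)·H = (357/2) × 34 = $6,069.00
Purchase cost = D·C = 29,250 × 63 = $1,842,750.00
Total = $13,109.24 + $6,069.00 + $1,842,750.00 = $1,861,928.24

$1,861,928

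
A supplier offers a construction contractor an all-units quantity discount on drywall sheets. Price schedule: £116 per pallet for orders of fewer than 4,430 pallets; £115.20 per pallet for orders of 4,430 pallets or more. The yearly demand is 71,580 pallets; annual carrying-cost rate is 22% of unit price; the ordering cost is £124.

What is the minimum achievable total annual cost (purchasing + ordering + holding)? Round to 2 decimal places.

£8,304,156.55

H₁ = 22%×£116 = £25.5200;  H₂ = 22%×£115.20 = £25.3440
EOQ₁ = √(2×71,580×124/25.5200) = 834.03  (< 4,430, feasible at tier 1)
EOQ₂ = √(2×71,580×124/25.3440) = 836.92  (< 4,430 → use Q = 4,430 at tier-2 price)
TC(tier 1 (EOQ₁), Q≈834.0) = £8,324,564.43
TC(tier 2, Q≈4,430.0) = £8,304,156.55
Minimum at tier 2: £8,304,156.55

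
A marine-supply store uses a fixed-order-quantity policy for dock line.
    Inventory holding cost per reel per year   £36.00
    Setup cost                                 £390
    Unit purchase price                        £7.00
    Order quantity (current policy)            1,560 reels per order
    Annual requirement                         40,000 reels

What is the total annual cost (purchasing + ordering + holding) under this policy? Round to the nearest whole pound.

£318,080

Ordering: D/Q × S = 40,000/1,560 × £390 = £10,000.00
Holding:  Q/2 × H = 1,560/2 × £36 = £28,080.00
Purchase cost = D·C = 40,000 × 7 = £280,000.00
Total = £10,000.00 + £28,080.00 + £280,000.00 = £318,080.00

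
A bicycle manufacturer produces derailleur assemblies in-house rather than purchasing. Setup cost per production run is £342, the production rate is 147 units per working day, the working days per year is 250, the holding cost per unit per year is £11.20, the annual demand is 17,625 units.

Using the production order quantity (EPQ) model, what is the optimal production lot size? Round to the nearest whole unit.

1,438 units

d = 17,625/250 = 70.5000 units/day;  effective holding cost H(1 − d/p) = 11.2·(1 − 70.5000/147) = 5.82857
Q* = √(2DS / H_eff) = √(2·17,625·342 / 5.82857) ≈ 1,438.17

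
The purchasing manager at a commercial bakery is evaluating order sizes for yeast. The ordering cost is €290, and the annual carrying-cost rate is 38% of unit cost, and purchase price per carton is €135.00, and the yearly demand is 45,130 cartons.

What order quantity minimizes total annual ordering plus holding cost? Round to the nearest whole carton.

H = i·C = 0.38 × €135 = €51.3000 per carton-year
2DS/H = 2·45,130·290/51.3 = 510,241.72
EOQ = √510,241.72 ≈ 714.31

714 cartons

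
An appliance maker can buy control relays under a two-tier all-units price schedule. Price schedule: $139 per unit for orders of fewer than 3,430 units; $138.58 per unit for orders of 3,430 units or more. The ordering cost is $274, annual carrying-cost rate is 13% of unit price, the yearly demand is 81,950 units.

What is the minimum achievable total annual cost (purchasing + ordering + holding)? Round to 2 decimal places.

$11,394,073.85

H₁ = 13%×$139 = $18.0700;  H₂ = 13%×$138.58 = $18.0154
EOQ₁ = √(2×81,950×274/18.0700) = 1,576.47  (< 3,430, feasible at tier 1)
EOQ₂ = √(2×81,950×274/18.0154) = 1,578.86  (< 3,430 → use Q = 3,430 at tier-2 price)
TC(tier 1 (EOQ₁), Q≈1,576.5) = $11,419,536.81
TC(tier 2, Q≈3,430.0) = $11,394,073.85
Minimum at tier 2: $11,394,073.85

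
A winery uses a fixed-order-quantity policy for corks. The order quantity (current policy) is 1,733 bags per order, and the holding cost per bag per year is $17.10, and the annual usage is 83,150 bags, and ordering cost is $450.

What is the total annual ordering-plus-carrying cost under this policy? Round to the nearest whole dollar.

$36,408

Annual ordering cost = (D/Q)·S = (83,150/1,733) × 450 = $21,591.17
Annual holding cost  = (Q/2)·H = (1,733/2) × 17.1 = $14,817.15
Total = $21,591.17 + $14,817.15 = $36,408.32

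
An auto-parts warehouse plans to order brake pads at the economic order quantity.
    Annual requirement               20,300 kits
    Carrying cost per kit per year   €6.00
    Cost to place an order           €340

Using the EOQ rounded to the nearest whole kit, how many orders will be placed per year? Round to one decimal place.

EOQ = √(2DS/H) = √(2 × 20,300 × 340 / 6)
    = √(2,300,666.67) ≈ 1,516.79 → Q = 1,517
N = D/Q = 20,300/1,517 ≈ 13.382 orders/yr

13.4 orders per year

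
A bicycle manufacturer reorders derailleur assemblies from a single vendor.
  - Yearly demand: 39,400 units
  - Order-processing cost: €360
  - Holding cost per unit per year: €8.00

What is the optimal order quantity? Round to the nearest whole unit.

1,883 units

EOQ = √(2DS/H) = √(2 × 39,400 × 360 / 8)
    = √(3,546,000.00) ≈ 1,883.08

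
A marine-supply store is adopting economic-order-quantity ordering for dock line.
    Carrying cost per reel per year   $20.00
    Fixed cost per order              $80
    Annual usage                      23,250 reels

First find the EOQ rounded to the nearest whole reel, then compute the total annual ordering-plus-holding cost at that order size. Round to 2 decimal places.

$8,625.55

Optimal lot size Q* = (2 × 23,250 × $80 / $20)^½ ≈ 431.28 → Q = 431 reels
Annual ordering cost = (D/Q)·S = (23,250/431) × 80 = $4,315.55
Annual holding cost  = (Q/2)·H = (431/2) × 20 = $4,310.00
Total = $4,315.55 + $4,310.00 = $8,625.55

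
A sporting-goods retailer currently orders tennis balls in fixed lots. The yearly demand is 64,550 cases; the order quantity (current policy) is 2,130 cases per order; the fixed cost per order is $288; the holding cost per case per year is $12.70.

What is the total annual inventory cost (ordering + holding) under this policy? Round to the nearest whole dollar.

$22,253

Ordering: D/Q × S = 64,550/2,130 × $288 = $8,727.89
Holding:  Q/2 × H = 2,130/2 × $12.7 = $13,525.50
Total = $8,727.89 + $13,525.50 = $22,253.39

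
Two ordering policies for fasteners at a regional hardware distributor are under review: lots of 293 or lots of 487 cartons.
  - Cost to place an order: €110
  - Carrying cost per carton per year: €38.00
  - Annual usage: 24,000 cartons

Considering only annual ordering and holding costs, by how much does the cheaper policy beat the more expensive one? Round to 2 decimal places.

TC(Q) = (D/Q)S + (Q/2)H
TC(293) = (24,000/293)×110 + (293/2)×38 = €14,577.24
TC(487) = (24,000/487)×110 + (487/2)×38 = €14,673.94
Cheaper: Q = 293.  Difference = €96.71

€96.71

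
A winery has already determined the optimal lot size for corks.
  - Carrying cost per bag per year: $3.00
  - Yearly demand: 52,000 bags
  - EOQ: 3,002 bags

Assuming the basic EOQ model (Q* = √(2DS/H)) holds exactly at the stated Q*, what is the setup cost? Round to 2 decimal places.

Since Q* = (2DS/H)^½, squaring gives Q*²·H = 2DS.
S = Q²H / (2D) = 3,002² × 3 / (2 × 52,000) = 259.9617

$259.96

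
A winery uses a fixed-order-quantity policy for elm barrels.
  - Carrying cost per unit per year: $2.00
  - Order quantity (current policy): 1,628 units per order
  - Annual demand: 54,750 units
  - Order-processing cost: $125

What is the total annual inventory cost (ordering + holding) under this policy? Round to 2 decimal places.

$5,831.78

Orders/yr = 54,750/1,628 = 33.630; ordering cost = 33.630 × $125 = $4,203.78
Average inventory = 1,628/2 = 814; holding cost = 814 × $2 = $1,628.00
Total = $4,203.78 + $1,628.00 = $5,831.78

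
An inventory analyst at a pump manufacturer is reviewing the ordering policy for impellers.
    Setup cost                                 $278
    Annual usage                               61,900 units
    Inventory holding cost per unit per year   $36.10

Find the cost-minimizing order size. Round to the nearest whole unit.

976 units

Q* = √(2·D·S / H) = √(2·61,900·278 / 36.1) = √953,362.9 ≈ 976.40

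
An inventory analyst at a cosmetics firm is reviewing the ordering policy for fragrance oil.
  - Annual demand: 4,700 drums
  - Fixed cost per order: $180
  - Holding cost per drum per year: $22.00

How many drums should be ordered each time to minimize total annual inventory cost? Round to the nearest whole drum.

Q* = √(2·D·S / H) = √(2·4,700·180 / 22) = √76,909.1 ≈ 277.32

277 drums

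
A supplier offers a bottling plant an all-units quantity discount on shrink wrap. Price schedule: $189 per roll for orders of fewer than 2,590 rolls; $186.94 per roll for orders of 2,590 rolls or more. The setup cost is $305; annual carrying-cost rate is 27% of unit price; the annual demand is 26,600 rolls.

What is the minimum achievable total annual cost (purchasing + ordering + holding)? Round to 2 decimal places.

$5,041,100.00

H₁ = 27%×$189 = $51.0300;  H₂ = 27%×$186.94 = $50.4738
EOQ₁ = √(2×26,600×305/51.0300) = 563.89  (< 2,590, feasible at tier 1)
EOQ₂ = √(2×26,600×305/50.4738) = 566.99  (< 2,590 → use Q = 2,590 at tier-2 price)
TC(tier 1 (EOQ₁), Q≈563.9) = $5,056,175.21
TC(tier 2, Q≈2,590.0) = $5,041,100.00
Minimum at tier 2: $5,041,100.00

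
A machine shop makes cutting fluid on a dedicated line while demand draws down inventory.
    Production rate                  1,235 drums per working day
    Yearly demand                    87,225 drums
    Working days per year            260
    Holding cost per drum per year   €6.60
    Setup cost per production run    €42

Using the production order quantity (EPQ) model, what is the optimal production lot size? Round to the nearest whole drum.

Daily demand d = 87,225/260 = 335.481; p = 1235; 1 − d/p = 0.72836
EPQ = √(2DS / (H(1 − d/p)))
    = √(2 × 87,225 × 42 / (6.6 × 0.72836)) ≈ 1,234.57

1,235 drums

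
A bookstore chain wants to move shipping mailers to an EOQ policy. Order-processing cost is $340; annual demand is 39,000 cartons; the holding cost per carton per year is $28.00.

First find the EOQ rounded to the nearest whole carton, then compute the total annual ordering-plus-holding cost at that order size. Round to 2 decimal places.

EOQ = √(2DS/H) = √(2 × 39,000 × 340 / 28)
    = √(947,142.86) ≈ 973.21 → Q = 973 cartons
Orders/yr = 39,000/973 = 40.082; ordering cost = 40.082 × $340 = $13,627.95
Average inventory = 973/2 = 486.5; holding cost = 486.5 × $28 = $13,622.00
Total = $13,627.95 + $13,622.00 = $27,249.95

$27,249.95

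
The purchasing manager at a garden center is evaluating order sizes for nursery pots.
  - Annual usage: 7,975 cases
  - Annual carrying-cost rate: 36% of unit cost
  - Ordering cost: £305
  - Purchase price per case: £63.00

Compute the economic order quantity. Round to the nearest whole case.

Holding cost per case per year: H = 36% × £63 = £22.6800
2DS/H = 2·7,975·305/22.68 = 214,495.15
EOQ = √214,495.15 ≈ 463.14

463 cases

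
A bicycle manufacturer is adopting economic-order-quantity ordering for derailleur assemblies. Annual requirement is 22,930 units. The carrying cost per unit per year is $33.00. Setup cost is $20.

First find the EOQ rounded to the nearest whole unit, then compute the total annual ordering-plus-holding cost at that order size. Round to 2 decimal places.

EOQ = √(2DS/H) = √(2 × 22,930 × 20 / 33)
    = √(27,793.94) ≈ 166.72 → Q = 167 units
Orders/yr = 22,930/167 = 137.305; ordering cost = 137.305 × $20 = $2,746.11
Average inventory = 167/2 = 83.5; holding cost = 83.5 × $33 = $2,755.50
Total = $2,746.11 + $2,755.50 = $5,501.61

$5,501.61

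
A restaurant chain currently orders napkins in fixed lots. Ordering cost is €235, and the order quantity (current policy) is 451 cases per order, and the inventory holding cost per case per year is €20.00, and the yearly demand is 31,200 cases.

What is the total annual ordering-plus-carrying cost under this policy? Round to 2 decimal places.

Ordering: D/Q × S = 31,200/451 × €235 = €16,257.21
Holding:  Q/2 × H = 451/2 × €20 = €4,510.00
Total = €16,257.21 + €4,510.00 = €20,767.21

€20,767.21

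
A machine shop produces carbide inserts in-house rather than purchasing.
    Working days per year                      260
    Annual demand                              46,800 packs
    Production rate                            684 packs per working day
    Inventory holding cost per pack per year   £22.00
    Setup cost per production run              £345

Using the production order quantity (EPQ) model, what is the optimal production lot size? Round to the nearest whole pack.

Daily demand d = 46,800/260 = 180.000; p = 684; 1 − d/p = 0.73684
EPQ = √(2DS / (H(1 − d/p)))
    = √(2 × 46,800 × 345 / (22 × 0.73684)) ≈ 1,411.40

1,411 packs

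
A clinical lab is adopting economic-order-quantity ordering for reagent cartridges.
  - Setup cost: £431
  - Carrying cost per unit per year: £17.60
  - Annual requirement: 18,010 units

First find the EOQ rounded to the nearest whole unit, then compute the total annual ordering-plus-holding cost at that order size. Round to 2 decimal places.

Optimal lot size Q* = (2 × 18,010 × £431 / £17.6)^½ ≈ 939.19 → Q = 939 units
Ordering: D/Q × S = 18,010/939 × £431 = £8,266.57
Holding:  Q/2 × H = 939/2 × £17.6 = £8,263.20
Total = £8,266.57 + £8,263.20 = £16,529.77

£16,529.77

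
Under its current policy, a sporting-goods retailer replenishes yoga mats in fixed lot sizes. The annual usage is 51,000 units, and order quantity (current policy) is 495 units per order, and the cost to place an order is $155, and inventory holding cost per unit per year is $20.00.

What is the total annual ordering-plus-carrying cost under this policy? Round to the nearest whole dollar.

$20,920

Ordering: D/Q × S = 51,000/495 × $155 = $15,969.70
Holding:  Q/2 × H = 495/2 × $20 = $4,950.00
Total = $15,969.70 + $4,950.00 = $20,919.70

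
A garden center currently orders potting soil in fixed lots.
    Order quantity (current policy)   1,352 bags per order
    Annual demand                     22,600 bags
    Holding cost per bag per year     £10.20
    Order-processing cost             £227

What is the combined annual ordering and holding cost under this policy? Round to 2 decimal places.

£10,689.73

Annual ordering cost = (D/Q)·S = (22,600/1,352) × 227 = £3,794.53
Annual holding cost  = (Q/2)·H = (1,352/2) × 10.2 = £6,895.20
Total = £3,794.53 + £6,895.20 = £10,689.73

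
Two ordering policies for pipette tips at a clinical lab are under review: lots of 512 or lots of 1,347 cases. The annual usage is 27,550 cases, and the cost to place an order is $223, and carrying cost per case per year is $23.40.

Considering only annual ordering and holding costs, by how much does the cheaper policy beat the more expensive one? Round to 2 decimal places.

For each Q, cost = (D/Q)·S + (Q/2)·H.
TC(512) = (27,550/512)×223 + (512/2)×23.4 = $17,989.72
TC(1,347) = (27,550/1,347)×223 + (1,347/2)×23.4 = $20,320.89
|ΔTC| = |$17,989.72 − $20,320.89| = $2,331.17

$2,331.17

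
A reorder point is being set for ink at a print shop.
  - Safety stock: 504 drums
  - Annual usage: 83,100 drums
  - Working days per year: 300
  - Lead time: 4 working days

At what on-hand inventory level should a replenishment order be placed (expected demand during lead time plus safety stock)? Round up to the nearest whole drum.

Daily demand d = 83,100 / 300 = 277.000 drums/day
Demand during lead time = 277.000 × 4 = 1,108.00
Reorder point = 1,108.00 + 504 = 1,612.00 → round up

1,612 drums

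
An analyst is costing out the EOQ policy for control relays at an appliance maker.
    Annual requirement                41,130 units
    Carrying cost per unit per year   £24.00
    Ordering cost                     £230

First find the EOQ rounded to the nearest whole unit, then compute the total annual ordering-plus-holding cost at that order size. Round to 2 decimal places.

Q* = √(2·D·S / H) = √(2·41,130·230 / 24) = √788,325.0 ≈ 887.88 → Q = 888 units
Ordering: D/Q × S = 41,130/888 × £230 = £10,653.04
Holding:  Q/2 × H = 888/2 × £24 = £10,656.00
Total = £10,653.04 + £10,656.00 = £21,309.04

£21,309.04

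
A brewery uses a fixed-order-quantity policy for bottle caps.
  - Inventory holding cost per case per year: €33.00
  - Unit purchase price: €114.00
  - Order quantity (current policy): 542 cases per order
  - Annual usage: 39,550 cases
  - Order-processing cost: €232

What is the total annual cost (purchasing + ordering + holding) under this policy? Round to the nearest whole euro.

Orders/yr = 39,550/542 = 72.970; ordering cost = 72.970 × €232 = €16,929.15
Average inventory = 542/2 = 271; holding cost = 271 × €33 = €8,943.00
Purchase cost = D·C = 39,550 × 114 = €4,508,700.00
Total = €16,929.15 + €8,943.00 + €4,508,700.00 = €4,534,572.15

€4,534,572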